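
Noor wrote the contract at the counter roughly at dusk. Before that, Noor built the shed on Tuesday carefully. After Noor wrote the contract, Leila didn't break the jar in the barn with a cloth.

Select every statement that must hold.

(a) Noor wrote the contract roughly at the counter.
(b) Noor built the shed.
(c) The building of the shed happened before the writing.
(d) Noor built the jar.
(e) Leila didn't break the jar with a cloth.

(a), (b), (c)

(a) Entailed — the original entails any weakening of itself; this just drops 'at dusk'.
(b) Entailed — every conjunct here is already in the original building event.
(c) Entailed — the narrative places the building before the writing.
(d) Not entailed — Noor built the shed, not the jar; the jar belongs to the breaking event.
(e) Not entailed — dropping 'in the barn' under negation is not valid — the original leaves open that Leila broke the jar some other way.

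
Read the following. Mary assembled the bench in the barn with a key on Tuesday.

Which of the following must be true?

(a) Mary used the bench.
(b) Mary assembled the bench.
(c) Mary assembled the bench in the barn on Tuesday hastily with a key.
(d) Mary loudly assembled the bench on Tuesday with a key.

(a) Not entailed — the bench is the patient, not an instrument — Mary used a key.
(b) Entailed — dropping 'in the barn', 'on Tuesday', 'with a key' leaves a sub-description the original still satisfies.
(c) Not entailed — 'hastily' adds information not in the original event.
(d) Not entailed — 'loudly' adds information not in the original event.

(b)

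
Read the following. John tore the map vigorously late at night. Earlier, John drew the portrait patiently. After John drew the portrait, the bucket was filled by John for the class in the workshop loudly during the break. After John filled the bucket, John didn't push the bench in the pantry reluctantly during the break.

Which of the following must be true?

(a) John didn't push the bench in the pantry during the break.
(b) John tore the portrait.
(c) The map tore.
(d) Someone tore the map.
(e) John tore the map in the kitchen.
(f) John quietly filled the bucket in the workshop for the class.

(a) Not entailed — dropping 'reluctantly' under negation is not valid — the original leaves open that John pushed the bench some other way.
(b) Not entailed — John tore the map, not the portrait; the portrait belongs to the drawing event.
(c) Entailed — 'John tore the map' is causative; it entails the inchoative 'the map tore'.
(d) Entailed — the original entails any weakening of itself; this just drops 'vigorously', 'late at night' and generalizes the agent.
(e) Not entailed — 'in the kitchen' adds information not in the original event.
(f) Not entailed — 'quietly' adds a manner not in (and inconsistent with) the original.

(c), (d)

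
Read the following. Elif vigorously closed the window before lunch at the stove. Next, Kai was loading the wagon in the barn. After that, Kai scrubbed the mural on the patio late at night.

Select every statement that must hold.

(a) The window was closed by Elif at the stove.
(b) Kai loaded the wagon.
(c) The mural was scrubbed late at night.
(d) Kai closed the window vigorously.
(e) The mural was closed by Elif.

(a) Entailed — dropping 'vigorously', 'before lunch' leaves a sub-description the original still satisfies.
(b) Not entailed — 'was loading' is progressive on an accomplishment; it does not entail the completed 'loaded'.
(c) Entailed — every conjunct here is already in the original scrubbing event.
(d) Not entailed — the passage has Elif closing the window, not Kai.
(e) Not entailed — Elif closed the window, not the mural; the mural belongs to the scrubbing event.

(a), (c)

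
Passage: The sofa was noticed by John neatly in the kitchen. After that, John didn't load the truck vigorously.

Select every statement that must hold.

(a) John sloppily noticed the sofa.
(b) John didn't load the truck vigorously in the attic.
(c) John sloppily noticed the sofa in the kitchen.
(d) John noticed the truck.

(b)

(a) Not entailed — 'sloppily' adds a manner not in (and inconsistent with) the original.
(b) Entailed — under negation, adding a further restriction is entailed: if no such loading event occurred, none occurred in the attic either.
(c) Not entailed — 'sloppily' adds a manner not in (and inconsistent with) the original.
(d) Not entailed — John noticed the sofa, not the truck; the truck belongs to the loading event.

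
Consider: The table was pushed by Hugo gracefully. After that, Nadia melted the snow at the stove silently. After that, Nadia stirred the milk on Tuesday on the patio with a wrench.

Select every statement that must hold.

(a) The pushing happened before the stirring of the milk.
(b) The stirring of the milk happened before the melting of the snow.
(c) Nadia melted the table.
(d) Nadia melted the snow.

(a) Entailed — the narrative places the pushing before the stirring.
(b) Not entailed — the narrative places the melting before the stirring, not after.
(c) Not entailed — Nadia melted the snow, not the table; the table belongs to the pushing event.
(d) Entailed — every conjunct here is already in the original melting event.

(a), (d)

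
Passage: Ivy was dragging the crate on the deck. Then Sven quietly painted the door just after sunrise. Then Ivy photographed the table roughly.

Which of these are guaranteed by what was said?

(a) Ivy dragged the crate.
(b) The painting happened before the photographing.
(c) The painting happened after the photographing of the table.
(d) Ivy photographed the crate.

(a) Entailed — 'drag' is an activity; 'was dragging' entails that some dragging happened, so 'dragged' holds.
(b) Entailed — the narrative places the painting before the photographing.
(c) Not entailed — the narrative places the painting before the photographing, not after.
(d) Not entailed — Ivy photographed the table, not the crate; the crate belongs to the dragging event.

(a), (b)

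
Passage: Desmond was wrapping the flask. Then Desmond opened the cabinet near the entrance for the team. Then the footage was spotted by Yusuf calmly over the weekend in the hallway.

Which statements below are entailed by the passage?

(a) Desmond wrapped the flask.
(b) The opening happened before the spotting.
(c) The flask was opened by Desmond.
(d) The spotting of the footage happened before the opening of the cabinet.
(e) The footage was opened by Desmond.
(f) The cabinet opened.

(b), (f)

(a) Not entailed — 'was wrapping' is progressive on an accomplishment; it does not entail the completed 'wrapped'.
(b) Entailed — the narrative places the opening before the spotting.
(c) Not entailed — Desmond opened the cabinet, not the flask; the flask belongs to the wrapping event.
(d) Not entailed — the narrative places the opening before the spotting, not after.
(e) Not entailed — Desmond opened the cabinet, not the footage; the footage belongs to the spotting event.
(f) Entailed — 'Desmond opened the cabinet' is causative; it entails the inchoative 'the cabinet opened'.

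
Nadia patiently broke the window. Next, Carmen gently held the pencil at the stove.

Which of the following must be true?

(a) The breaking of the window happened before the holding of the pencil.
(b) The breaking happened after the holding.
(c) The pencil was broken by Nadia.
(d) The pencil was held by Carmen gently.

(a) Entailed — the narrative places the breaking before the holding.
(b) Not entailed — the narrative places the breaking before the holding, not after.
(c) Not entailed — Nadia broke the window, not the pencil; the pencil belongs to the holding event.
(d) Entailed — every conjunct here is already in the original holding event.

(a), (d)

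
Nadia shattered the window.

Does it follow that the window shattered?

yes

'Nadia shattered the window' is the causative; it entails the inchoative 'the window shattered'.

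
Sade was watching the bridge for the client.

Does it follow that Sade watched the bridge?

yes

'watch' is atelic; if Sade was watching the bridge, then Sade watched the bridge (for some time).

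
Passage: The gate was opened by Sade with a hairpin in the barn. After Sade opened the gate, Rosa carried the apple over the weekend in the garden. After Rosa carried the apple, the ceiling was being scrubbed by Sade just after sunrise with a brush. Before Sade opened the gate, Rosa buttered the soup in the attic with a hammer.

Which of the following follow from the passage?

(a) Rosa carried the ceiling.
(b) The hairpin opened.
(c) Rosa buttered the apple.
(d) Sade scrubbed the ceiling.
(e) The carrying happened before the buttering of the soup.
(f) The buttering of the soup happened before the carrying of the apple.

(d), (f)

(a) Not entailed — Rosa carried the apple, not the ceiling; the ceiling belongs to the scrubbing event.
(b) Not entailed — the gate is what opened, not the hairpin.
(c) Not entailed — Rosa buttered the soup, not the apple; the apple belongs to the carrying event.
(d) Entailed — 'scrub' is an activity; 'was scrubbing' entails that some scrubbing happened, so 'scrubbed' holds.
(e) Not entailed — the narrative places the buttering before the carrying, not after.
(f) Entailed — the narrative places the buttering before the carrying.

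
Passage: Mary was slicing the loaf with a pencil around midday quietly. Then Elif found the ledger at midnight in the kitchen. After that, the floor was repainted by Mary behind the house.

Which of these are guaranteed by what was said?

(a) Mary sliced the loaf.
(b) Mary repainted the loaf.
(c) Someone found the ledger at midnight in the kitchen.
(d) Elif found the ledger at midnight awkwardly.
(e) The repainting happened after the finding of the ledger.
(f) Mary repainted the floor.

(c), (e), (f)

(a) Not entailed — 'was slicing' is progressive on an accomplishment; it does not entail the completed 'sliced'.
(b) Not entailed — Mary repainted the floor, not the loaf; the loaf belongs to the slicing event.
(c) Entailed — the original entails any weakening of itself; this just generalizes the agent.
(d) Not entailed — 'awkwardly' adds information not in the original event.
(e) Entailed — the narrative places the finding before the repainting.
(f) Entailed — this follows by dropping conjuncts from the repainting event's description.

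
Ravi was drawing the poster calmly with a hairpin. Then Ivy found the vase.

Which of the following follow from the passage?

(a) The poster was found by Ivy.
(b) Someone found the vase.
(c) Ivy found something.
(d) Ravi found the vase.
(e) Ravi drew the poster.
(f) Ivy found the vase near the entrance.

(b), (c)

(a) Not entailed — Ivy found the vase, not the poster; the poster belongs to the drawing event.
(b) Entailed — every conjunct here is already in the original finding event.
(c) Entailed — generalizing the patient leaves a sub-description the original still satisfies.
(d) Not entailed — the passage has Ivy finding the vase, not Ravi.
(e) Not entailed — 'was drawing' is progressive on an accomplishment; it does not entail the completed 'drew'.
(f) Not entailed — 'near the entrance' adds information not in the original event.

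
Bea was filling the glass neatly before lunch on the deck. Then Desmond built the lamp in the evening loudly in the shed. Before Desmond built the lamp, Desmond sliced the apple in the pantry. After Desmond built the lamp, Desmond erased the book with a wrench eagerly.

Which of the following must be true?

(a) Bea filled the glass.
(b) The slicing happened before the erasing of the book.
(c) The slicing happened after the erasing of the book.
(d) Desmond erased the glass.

(b)

(a) Not entailed — 'was filling' is progressive on an accomplishment; it does not entail the completed 'filled'.
(b) Entailed — the narrative places the slicing before the erasing.
(c) Not entailed — the narrative places the slicing before the erasing, not after.
(d) Not entailed — Desmond erased the book, not the glass; the glass belongs to the filling event.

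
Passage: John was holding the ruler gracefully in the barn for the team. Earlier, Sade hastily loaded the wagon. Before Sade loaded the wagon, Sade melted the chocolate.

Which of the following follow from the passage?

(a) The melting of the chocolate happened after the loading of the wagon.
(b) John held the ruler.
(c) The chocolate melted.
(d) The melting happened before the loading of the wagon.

(a) Not entailed — the narrative places the melting before the loading, not after.
(b) Entailed — 'hold' is an activity; 'was holding' entails that some holding happened, so 'held' holds.
(c) Entailed — 'Sade melted the chocolate' is causative; it entails the inchoative 'the chocolate melted'.
(d) Entailed — the narrative places the melting before the loading.

(b), (c), (d)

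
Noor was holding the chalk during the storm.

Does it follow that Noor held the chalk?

'hold' is atelic; if Noor was holding the chalk, then Noor held the chalk (for some time).

yes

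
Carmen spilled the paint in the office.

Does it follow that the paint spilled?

yes

'Carmen spilled the paint' is the causative; it entails the inchoative 'the paint spilled'.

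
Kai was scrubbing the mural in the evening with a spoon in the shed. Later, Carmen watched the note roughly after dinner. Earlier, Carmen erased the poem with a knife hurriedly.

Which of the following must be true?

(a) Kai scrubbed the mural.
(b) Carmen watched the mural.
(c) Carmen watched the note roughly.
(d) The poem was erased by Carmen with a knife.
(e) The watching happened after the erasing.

(a) Entailed — 'scrub' is an activity; 'was scrubbing' entails that some scrubbing happened, so 'scrubbed' holds.
(b) Not entailed — Carmen watched the note, not the mural; the mural belongs to the scrubbing event.
(c) Entailed — the original entails any weakening of itself; this just drops 'after dinner'.
(d) Entailed — every conjunct here is already in the original erasing event.
(e) Entailed — the narrative places the erasing before the watching.

(a), (c), (d), (e)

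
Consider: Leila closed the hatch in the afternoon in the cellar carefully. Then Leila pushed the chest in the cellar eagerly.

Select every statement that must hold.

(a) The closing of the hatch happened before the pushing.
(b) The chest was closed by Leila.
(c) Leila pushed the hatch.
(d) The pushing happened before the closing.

(a)

(a) Entailed — the narrative places the closing before the pushing.
(b) Not entailed — Leila closed the hatch, not the chest; the chest belongs to the pushing event.
(c) Not entailed — Leila pushed the chest, not the hatch; the hatch belongs to the closing event.
(d) Not entailed — the narrative places the closing before the pushing, not after.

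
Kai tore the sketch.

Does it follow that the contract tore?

Nothing is said about any contract; only the sketch is affected.

no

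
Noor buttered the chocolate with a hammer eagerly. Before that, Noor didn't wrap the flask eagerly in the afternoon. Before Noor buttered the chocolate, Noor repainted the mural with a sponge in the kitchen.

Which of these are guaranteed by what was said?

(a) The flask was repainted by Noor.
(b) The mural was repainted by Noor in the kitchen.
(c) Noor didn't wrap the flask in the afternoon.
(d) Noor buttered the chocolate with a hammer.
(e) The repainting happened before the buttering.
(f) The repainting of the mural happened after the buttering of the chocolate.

(b), (d), (e)

(a) Not entailed — Noor repainted the mural, not the flask; the flask belongs to the wrapping event.
(b) Entailed — dropping 'with a sponge' leaves a sub-description the original still satisfies.
(c) Not entailed — dropping 'eagerly' under negation is not valid — the original leaves open that Noor wrapped the flask some other way.
(d) Entailed — the original entails any weakening of itself; this just drops 'eagerly'.
(e) Entailed — the narrative places the repainting before the buttering.
(f) Not entailed — the narrative places the repainting before the buttering, not after.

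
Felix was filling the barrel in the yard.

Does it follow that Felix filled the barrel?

'was filling' is progressive; for an accomplishment like 'fill the barrel', it doesn't entail completion.

no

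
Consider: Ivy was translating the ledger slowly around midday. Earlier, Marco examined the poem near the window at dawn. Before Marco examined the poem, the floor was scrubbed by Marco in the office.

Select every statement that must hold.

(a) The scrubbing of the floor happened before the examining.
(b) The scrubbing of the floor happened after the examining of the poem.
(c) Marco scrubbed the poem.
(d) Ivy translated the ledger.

(a) Entailed — the narrative places the scrubbing before the examining.
(b) Not entailed — the narrative places the scrubbing before the examining, not after.
(c) Not entailed — Marco scrubbed the floor, not the poem; the poem belongs to the examining event.
(d) Not entailed — 'was translating' is progressive on an accomplishment; it does not entail the completed 'translated'.

(a)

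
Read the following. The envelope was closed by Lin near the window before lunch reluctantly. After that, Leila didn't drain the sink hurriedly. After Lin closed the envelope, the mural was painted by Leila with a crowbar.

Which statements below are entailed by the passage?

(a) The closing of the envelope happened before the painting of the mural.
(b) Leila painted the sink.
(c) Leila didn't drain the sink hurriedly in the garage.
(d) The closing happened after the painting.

(a) Entailed — the narrative places the closing before the painting.
(b) Not entailed — Leila painted the mural, not the sink; the sink belongs to the draining event.
(c) Entailed — under negation, adding a further restriction is entailed: if no such draining event occurred, none occurred in the garage either.
(d) Not entailed — the narrative places the closing before the painting, not after.

(a), (c)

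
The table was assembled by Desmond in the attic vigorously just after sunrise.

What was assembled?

the table

'the table' marks the patient of the assembling event.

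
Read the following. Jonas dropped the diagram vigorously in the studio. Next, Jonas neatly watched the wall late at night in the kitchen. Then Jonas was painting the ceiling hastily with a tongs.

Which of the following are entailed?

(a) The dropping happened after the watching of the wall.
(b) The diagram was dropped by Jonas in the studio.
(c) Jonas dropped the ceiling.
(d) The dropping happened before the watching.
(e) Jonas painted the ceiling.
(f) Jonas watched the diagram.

(a) Not entailed — the narrative places the dropping before the watching, not after.
(b) Entailed — the original entails any weakening of itself; this just drops 'vigorously'.
(c) Not entailed — Jonas dropped the diagram, not the ceiling; the ceiling belongs to the painting event.
(d) Entailed — the narrative places the dropping before the watching.
(e) Not entailed — 'was painting' is progressive on an accomplishment; it does not entail the completed 'painted'.
(f) Not entailed — Jonas watched the wall, not the diagram; the diagram belongs to the dropping event.

(b), (d)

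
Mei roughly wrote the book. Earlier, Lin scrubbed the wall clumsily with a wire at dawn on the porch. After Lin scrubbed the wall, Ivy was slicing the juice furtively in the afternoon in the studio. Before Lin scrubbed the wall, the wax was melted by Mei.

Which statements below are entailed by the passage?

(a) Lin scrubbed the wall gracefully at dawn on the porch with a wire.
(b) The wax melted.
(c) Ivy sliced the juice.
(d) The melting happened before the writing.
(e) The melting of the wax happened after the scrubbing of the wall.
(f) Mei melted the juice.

(b), (d)

(a) Not entailed — 'gracefully' adds a manner not in (and inconsistent with) the original.
(b) Entailed — 'Mei melted the wax' is causative; it entails the inchoative 'the wax melted'.
(c) Not entailed — 'was slicing' is progressive on an accomplishment; it does not entail the completed 'sliced'.
(d) Entailed — the narrative places the melting before the writing.
(e) Not entailed — the narrative places the melting before the scrubbing, not after.
(f) Not entailed — Mei melted the wax, not the juice; the juice belongs to the slicing event.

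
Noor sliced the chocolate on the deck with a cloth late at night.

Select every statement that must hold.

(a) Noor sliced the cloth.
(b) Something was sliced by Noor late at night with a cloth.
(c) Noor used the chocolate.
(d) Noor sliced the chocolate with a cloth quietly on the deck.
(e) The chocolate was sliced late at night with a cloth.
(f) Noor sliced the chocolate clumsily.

(a) Not entailed — the cloth is the instrument, not what was sliced.
(b) Entailed — every conjunct here is already in the original slicing event.
(c) Not entailed — the chocolate is the patient, not an instrument — Noor used a cloth.
(d) Not entailed — 'quietly' adds information not in the original event.
(e) Entailed — this follows by dropping conjuncts from the slicing event's description.
(f) Not entailed — 'clumsily' adds information not in the original event.

(b), (e)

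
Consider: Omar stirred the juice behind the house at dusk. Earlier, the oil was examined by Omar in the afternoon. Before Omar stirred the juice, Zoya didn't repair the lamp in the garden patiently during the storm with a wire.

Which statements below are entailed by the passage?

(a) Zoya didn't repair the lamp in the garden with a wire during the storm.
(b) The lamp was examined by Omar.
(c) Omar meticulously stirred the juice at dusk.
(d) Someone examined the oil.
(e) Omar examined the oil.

(d), (e)

(a) Not entailed — dropping 'patiently' under negation is not valid — the original leaves open that Zoya repaired the lamp some other way.
(b) Not entailed — Omar examined the oil, not the lamp; the lamp belongs to the repairing event.
(c) Not entailed — 'meticulously' adds information not in the original event.
(d) Entailed — dropping 'in the afternoon' and generalizing the agent leaves a sub-description the original still satisfies.
(e) Entailed — this follows by dropping conjuncts from the examining event's description.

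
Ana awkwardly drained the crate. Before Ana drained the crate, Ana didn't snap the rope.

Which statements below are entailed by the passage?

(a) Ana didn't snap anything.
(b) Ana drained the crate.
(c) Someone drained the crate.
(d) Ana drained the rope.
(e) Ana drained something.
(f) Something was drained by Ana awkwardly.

(b), (c), (e), (f)

(a) Not entailed — the original only denies this specific event; Ana may have snapped something else.
(b) Entailed — the original entails any weakening of itself; this just drops 'awkwardly'.
(c) Entailed — dropping 'awkwardly' and generalizing the agent leaves a sub-description the original still satisfies.
(d) Not entailed — Ana drained the crate, not the rope; the rope belongs to the snapping event.
(e) Entailed — this follows by dropping conjuncts from the draining event's description.
(f) Entailed — this follows by dropping conjuncts from the draining event's description.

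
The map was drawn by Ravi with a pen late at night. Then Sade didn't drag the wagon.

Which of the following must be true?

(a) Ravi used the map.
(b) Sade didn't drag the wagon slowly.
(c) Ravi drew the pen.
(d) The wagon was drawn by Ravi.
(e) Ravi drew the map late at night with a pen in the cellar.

(a) Not entailed — the map is the patient, not an instrument — Ravi used a pen.
(b) Entailed — under negation, adding a further restriction is entailed: if no such dragging event occurred, none occurred slowly either.
(c) Not entailed — the pen is the instrument, not what was drawn.
(d) Not entailed — Ravi drew the map, not the wagon; the wagon belongs to the dragging event.
(e) Not entailed — 'in the cellar' adds information not in the original event.

(b)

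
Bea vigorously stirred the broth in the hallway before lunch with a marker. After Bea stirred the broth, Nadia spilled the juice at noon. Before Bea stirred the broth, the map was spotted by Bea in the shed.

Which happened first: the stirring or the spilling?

The connectives place the stirring before the spilling.

the stirring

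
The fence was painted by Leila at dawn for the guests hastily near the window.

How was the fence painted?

'hastily' marks the manner of the painting event.

hastily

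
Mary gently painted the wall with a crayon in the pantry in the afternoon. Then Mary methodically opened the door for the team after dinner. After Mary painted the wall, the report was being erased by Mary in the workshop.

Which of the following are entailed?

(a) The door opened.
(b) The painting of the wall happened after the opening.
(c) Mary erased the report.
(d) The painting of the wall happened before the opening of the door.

(a), (d)

(a) Entailed — 'Mary opened the door' is causative; it entails the inchoative 'the door opened'.
(b) Not entailed — the narrative places the painting before the opening, not after.
(c) Not entailed — 'was erasing' is progressive on an accomplishment; it does not entail the completed 'erased'.
(d) Entailed — the narrative places the painting before the opening.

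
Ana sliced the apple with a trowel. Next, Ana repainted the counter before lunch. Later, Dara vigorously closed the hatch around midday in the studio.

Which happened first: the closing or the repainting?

The connectives place the repainting before the closing.

the repainting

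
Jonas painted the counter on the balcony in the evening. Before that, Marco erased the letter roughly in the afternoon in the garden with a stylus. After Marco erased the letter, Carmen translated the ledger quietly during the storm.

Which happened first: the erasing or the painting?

The connectives place the erasing before the painting.

the erasing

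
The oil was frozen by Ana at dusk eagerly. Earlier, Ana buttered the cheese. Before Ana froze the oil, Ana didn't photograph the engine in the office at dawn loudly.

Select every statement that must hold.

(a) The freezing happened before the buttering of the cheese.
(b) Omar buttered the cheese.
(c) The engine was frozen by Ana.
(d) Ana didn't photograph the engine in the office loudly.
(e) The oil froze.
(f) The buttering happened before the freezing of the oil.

(a) Not entailed — the narrative places the buttering before the freezing, not after.
(b) Not entailed — the passage has Ana buttering the cheese, not Omar.
(c) Not entailed — Ana froze the oil, not the engine; the engine belongs to the photographing event.
(d) Not entailed — dropping 'at dawn' under negation is not valid — the original leaves open that Ana photographed the engine some other way.
(e) Entailed — 'Ana froze the oil' is causative; it entails the inchoative 'the oil froze'.
(f) Entailed — the narrative places the buttering before the freezing.

(e), (f)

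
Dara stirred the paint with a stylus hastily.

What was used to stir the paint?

a stylus

'with a stylus' marks the instrument of the stirring event.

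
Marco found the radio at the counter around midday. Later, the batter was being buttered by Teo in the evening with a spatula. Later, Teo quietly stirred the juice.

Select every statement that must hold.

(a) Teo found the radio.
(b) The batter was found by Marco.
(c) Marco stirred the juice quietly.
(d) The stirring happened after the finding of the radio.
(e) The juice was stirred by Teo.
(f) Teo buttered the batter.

(d), (e)

(a) Not entailed — the passage has Marco finding the radio, not Teo.
(b) Not entailed — Marco found the radio, not the batter; the batter belongs to the buttering event.
(c) Not entailed — the passage has Teo stirring the juice, not Marco.
(d) Entailed — the narrative places the finding before the stirring.
(e) Entailed — every conjunct here is already in the original stirring event.
(f) Not entailed — 'was buttering' is progressive on an accomplishment; it does not entail the completed 'buttered'.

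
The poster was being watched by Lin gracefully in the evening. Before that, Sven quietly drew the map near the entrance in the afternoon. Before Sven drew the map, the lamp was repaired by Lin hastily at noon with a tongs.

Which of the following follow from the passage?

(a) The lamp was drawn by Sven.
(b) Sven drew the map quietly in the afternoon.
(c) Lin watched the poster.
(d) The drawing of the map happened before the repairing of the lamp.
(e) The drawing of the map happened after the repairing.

(a) Not entailed — Sven drew the map, not the lamp; the lamp belongs to the repairing event.
(b) Entailed — this follows by dropping conjuncts from the drawing event's description.
(c) Entailed — 'watch' is an activity; 'was watching' entails that some watching happened, so 'watched' holds.
(d) Not entailed — the narrative places the repairing before the drawing, not after.
(e) Entailed — the narrative places the repairing before the drawing.

(b), (c), (e)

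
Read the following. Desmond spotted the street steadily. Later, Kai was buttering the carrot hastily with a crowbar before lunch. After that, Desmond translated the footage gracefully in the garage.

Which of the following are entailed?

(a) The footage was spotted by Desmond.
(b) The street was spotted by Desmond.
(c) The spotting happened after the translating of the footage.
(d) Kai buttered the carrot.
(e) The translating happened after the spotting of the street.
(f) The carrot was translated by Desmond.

(a) Not entailed — Desmond spotted the street, not the footage; the footage belongs to the translating event.
(b) Entailed — dropping 'steadily' leaves a sub-description the original still satisfies.
(c) Not entailed — the narrative places the spotting before the translating, not after.
(d) Not entailed — 'was buttering' is progressive on an accomplishment; it does not entail the completed 'buttered'.
(e) Entailed — the narrative places the spotting before the translating.
(f) Not entailed — Desmond translated the footage, not the carrot; the carrot belongs to the buttering event.

(b), (e)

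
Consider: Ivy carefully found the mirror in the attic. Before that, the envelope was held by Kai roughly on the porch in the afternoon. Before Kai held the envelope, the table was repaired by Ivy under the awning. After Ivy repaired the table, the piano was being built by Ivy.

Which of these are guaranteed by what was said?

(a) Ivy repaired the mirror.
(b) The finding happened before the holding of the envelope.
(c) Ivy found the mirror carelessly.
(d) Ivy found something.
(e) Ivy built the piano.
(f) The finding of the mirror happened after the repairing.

(a) Not entailed — Ivy repaired the table, not the mirror; the mirror belongs to the finding event.
(b) Not entailed — the narrative places the holding before the finding, not after.
(c) Not entailed — 'carelessly' adds a manner not in (and inconsistent with) the original.
(d) Entailed — this follows by dropping conjuncts from the finding event's description.
(e) Not entailed — 'was building' is progressive on an accomplishment; it does not entail the completed 'built'.
(f) Entailed — the narrative places the repairing before the finding.

(d), (f)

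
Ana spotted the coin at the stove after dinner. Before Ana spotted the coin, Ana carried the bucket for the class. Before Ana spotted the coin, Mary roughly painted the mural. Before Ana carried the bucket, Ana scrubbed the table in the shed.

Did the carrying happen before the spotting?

yes

The narrative orders the carrying before the spotting.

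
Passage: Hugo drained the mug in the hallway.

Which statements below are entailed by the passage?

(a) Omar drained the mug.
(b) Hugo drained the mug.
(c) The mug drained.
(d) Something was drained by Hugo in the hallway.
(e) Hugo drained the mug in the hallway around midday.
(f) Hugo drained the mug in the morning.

(a) Not entailed — the passage has Hugo draining the mug, not Omar.
(b) Entailed — every conjunct here is already in the original draining event.
(c) Entailed — 'Hugo drained the mug' is causative; it entails the inchoative 'the mug drained'.
(d) Entailed — generalizing the patient leaves a sub-description the original still satisfies.
(e) Not entailed — 'around midday' adds information not in the original event.
(f) Not entailed — 'in the morning' adds information not in the original event.

(b), (c), (d)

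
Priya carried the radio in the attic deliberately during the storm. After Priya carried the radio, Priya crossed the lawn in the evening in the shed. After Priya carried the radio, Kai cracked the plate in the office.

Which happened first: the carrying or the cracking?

The connectives place the carrying before the cracking.

the carrying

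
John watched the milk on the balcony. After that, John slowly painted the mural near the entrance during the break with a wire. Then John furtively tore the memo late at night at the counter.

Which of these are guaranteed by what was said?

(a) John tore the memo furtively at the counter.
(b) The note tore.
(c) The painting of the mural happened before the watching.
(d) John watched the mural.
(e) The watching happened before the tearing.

(a), (e)

(a) Entailed — this follows by dropping conjuncts from the tearing event's description.
(b) Not entailed — the memo is what tore, not the note.
(c) Not entailed — the narrative places the watching before the painting, not after.
(d) Not entailed — John watched the milk, not the mural; the mural belongs to the painting event.
(e) Entailed — the narrative places the watching before the tearing.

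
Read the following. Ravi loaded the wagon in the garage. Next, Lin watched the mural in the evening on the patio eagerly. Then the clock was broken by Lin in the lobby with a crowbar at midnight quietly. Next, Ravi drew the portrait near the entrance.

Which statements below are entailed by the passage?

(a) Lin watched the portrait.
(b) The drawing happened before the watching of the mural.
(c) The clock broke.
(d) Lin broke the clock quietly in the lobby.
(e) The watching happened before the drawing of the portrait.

(a) Not entailed — Lin watched the mural, not the portrait; the portrait belongs to the drawing event.
(b) Not entailed — the narrative places the watching before the drawing, not after.
(c) Entailed — 'Lin broke the clock' is causative; it entails the inchoative 'the clock broke'.
(d) Entailed — the original entails any weakening of itself; this just drops 'at midnight', 'with a crowbar'.
(e) Entailed — the narrative places the watching before the drawing.

(c), (d), (e)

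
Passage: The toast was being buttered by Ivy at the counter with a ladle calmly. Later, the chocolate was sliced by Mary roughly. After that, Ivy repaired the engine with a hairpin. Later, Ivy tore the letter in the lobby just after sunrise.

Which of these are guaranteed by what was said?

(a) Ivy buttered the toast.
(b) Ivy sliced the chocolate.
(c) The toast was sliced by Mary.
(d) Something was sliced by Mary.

(d)

(a) Not entailed — 'was buttering' is progressive on an accomplishment; it does not entail the completed 'buttered'.
(b) Not entailed — the passage has Mary slicing the chocolate, not Ivy.
(c) Not entailed — Mary sliced the chocolate, not the toast; the toast belongs to the buttering event.
(d) Entailed — the original entails any weakening of itself; this just drops 'roughly' and generalizes the patient.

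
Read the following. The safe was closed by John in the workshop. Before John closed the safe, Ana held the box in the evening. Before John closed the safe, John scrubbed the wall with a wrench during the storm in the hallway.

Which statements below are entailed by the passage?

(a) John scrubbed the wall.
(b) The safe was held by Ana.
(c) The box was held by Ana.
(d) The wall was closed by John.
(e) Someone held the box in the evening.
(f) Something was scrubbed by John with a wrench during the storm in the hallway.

(a), (c), (e), (f)

(a) Entailed — dropping 'during the storm', 'with a wrench', 'in the hallway' leaves a sub-description the original still satisfies.
(b) Not entailed — Ana held the box, not the safe; the safe belongs to the closing event.
(c) Entailed — this follows by dropping conjuncts from the holding event's description.
(d) Not entailed — John closed the safe, not the wall; the wall belongs to the scrubbing event.
(e) Entailed — this follows by dropping conjuncts from the holding event's description.
(f) Entailed — this follows by dropping conjuncts from the scrubbing event's description.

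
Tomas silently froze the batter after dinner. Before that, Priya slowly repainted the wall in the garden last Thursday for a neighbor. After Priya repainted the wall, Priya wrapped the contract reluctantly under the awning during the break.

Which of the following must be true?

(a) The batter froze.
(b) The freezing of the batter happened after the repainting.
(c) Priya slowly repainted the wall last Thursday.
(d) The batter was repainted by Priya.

(a), (b), (c)

(a) Entailed — 'Tomas froze the batter' is causative; it entails the inchoative 'the batter froze'.
(b) Entailed — the narrative places the repainting before the freezing.
(c) Entailed — dropping 'in the garden', 'for a neighbor' leaves a sub-description the original still satisfies.
(d) Not entailed — Priya repainted the wall, not the batter; the batter belongs to the freezing event.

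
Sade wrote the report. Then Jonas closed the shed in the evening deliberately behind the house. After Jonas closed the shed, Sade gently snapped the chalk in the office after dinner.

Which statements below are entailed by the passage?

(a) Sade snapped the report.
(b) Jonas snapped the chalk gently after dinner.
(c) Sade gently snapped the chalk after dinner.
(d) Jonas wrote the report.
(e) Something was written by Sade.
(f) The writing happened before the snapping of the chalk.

(a) Not entailed — Sade snapped the chalk, not the report; the report belongs to the writing event.
(b) Not entailed — the passage has Sade snapping the chalk, not Jonas.
(c) Entailed — this follows by dropping conjuncts from the snapping event's description.
(d) Not entailed — the passage has Sade writing the report, not Jonas.
(e) Entailed — generalizing the patient leaves a sub-description the original still satisfies.
(f) Entailed — the narrative places the writing before the snapping.

(c), (e), (f)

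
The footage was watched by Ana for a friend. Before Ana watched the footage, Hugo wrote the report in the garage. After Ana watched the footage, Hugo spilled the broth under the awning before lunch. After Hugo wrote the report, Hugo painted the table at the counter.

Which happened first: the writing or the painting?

The connectives place the writing before the painting.

the writing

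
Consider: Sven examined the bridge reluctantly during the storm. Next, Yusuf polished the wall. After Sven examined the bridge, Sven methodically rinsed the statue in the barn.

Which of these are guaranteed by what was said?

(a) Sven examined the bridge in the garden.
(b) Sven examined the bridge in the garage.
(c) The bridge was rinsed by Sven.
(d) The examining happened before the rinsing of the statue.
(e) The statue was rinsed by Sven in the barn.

(d), (e)

(a) Not entailed — 'in the garden' adds information not in the original event.
(b) Not entailed — 'in the garage' adds information not in the original event.
(c) Not entailed — Sven rinsed the statue, not the bridge; the bridge belongs to the examining event.
(d) Entailed — the narrative places the examining before the rinsing.
(e) Entailed — every conjunct here is already in the original rinsing event.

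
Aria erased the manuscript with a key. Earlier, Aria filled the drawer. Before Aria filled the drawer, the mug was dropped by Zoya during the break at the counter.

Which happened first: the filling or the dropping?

the dropping

The connectives place the dropping before the filling.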